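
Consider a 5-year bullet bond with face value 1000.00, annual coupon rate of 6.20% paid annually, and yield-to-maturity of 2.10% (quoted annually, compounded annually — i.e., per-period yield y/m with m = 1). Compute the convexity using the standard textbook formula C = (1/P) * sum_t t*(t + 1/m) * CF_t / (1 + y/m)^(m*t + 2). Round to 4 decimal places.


Coupon per period c = face * coupon_rate / m = 62.000000
Periods per year m = 1; per-period yield y/m = 0.021000
Number of cashflows N = 5
Cashflows (t years, CF_t, discount factor 1/(1+y/m)^(m*t), PV):
  t = 1.0000: CF_t = 62.000000, DF = 0.979432, PV = 60.724780
  t = 2.0000: CF_t = 62.000000, DF = 0.959287, PV = 59.475788
  t = 3.0000: CF_t = 62.000000, DF = 0.939556, PV = 58.252486
  t = 4.0000: CF_t = 62.000000, DF = 0.920231, PV = 57.054345
  t = 5.0000: CF_t = 1062.000000, DF = 0.901304, PV = 957.184828
Price P = sum_t PV_t = 1192.692227
Convexity numerator sum_t t*(t + 1/m) * CF_t / (1+y/m)^(m*t + 2):
  t = 1.0000: term = 116.504972
  t = 2.0000: term = 342.326068
  t = 3.0000: term = 670.570162
  t = 4.0000: term = 1094.629713
  t = 5.0000: term = 27546.446131
Convexity = (1/P) * sum = 29770.477046 / 1192.692227 = 24.960737

Answer: Convexity = 24.9607


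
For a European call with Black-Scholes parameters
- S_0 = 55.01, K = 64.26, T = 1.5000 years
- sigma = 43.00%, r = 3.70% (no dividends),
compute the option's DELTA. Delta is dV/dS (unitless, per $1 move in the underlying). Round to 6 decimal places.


Answer: Delta = 0.529330

Derivation:
d1 = 0.0735846337; d2 = -0.4530556610
phi(d1) = 0.3978636651; exp(-qT) = 1.0000000000; exp(-rT) = 0.9460120237
N(d1) = 0.5293295508
Delta = exp(-qT) * N(d1) = 1.0000000000 * 0.5293295508 = 0.529330


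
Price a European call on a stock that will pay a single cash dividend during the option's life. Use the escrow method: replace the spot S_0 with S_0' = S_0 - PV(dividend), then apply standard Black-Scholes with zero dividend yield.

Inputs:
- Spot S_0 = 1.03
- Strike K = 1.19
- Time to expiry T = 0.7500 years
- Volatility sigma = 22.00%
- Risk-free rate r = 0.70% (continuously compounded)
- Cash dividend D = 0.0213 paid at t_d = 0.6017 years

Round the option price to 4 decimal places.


Answer: Price = 0.0233

Derivation:
PV(D) = D * exp(-r * t_d) = 0.0213 * 0.99579696 = 0.02121048
S_0' = S_0 - PV(D) = 1.0300 - 0.02121048 = 1.00878952
d1 = (ln(S_0'/K) + (r + sigma^2/2)*T) / (sigma*sqrt(T)) = -0.74426845
d2 = d1 - sigma*sqrt(T) = -0.93479404
exp(-rT) = 0.99476376
N(d1) = 0.22835704; N(d2) = 0.17494723
C = S_0' * N(d1) - K * exp(-rT) * N(d2) = 1.00878952 * 0.22835704 - 1.1900 * 0.99476376 * 0.17494723 = 0.0233


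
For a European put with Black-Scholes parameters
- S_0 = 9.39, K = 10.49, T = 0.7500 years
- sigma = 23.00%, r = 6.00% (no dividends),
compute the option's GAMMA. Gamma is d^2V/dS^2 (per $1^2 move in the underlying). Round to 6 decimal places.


Answer: Gamma = 0.207699

Derivation:
d1 = -0.2306370198; d2 = -0.4298228627
phi(d1) = 0.3884715856; exp(-qT) = 1.0000000000; exp(-rT) = 0.9559974818
Gamma = exp(-qT) * phi(d1) / (S * sigma * sqrt(T)) = 1.0000000000 * 0.3884715856 / (9.3900 * 0.2300 * 0.8660254038) = 0.207699


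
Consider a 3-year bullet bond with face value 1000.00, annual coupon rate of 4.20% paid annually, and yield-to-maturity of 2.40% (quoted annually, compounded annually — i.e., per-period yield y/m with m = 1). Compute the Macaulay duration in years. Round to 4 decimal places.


Coupon per period c = face * coupon_rate / m = 42.000000
Periods per year m = 1; per-period yield y/m = 0.024000
Number of cashflows N = 3
Cashflows (t years, CF_t, discount factor 1/(1+y/m)^(m*t), PV):
  t = 1.0000: CF_t = 42.000000, DF = 0.976562, PV = 41.015625
  t = 2.0000: CF_t = 42.000000, DF = 0.953674, PV = 40.054321
  t = 3.0000: CF_t = 1042.000000, DF = 0.931323, PV = 970.438123
Price P = sum_t PV_t = 1051.508069
Macaulay numerator sum_t t * PV_t:
  t * PV_t at t = 1.0000: 41.015625
  t * PV_t at t = 2.0000: 80.108643
  t * PV_t at t = 3.0000: 2911.314368
Macaulay duration D = (sum_t t * PV_t) / P = 3032.438636 / 1051.508069 = 2.883895

Answer: Macaulay duration = 2.8839 years


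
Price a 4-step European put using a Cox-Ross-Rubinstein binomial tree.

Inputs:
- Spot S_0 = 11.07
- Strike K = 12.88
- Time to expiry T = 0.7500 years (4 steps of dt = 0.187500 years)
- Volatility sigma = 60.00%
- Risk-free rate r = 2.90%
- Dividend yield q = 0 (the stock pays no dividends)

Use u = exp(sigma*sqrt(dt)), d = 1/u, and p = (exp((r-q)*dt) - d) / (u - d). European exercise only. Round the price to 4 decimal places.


Answer: Price = V(0,0) = 3.3462

Derivation:
dt = T/N = 0.187500
u = exp(sigma*sqrt(dt)) = 1.296681; d = 1/u = 0.771200
p = (exp((r-q)*dt) - d) / (u - d) = 0.445787
Discount per step: exp(-r*dt) = 0.994577
Stock lattice S(k, i) with i counting down-moves:
  k=0: S(0,0) = 11.0700
  k=1: S(1,0) = 14.3543; S(1,1) = 8.5372
  k=2: S(2,0) = 18.6129; S(2,1) = 11.0700; S(2,2) = 6.5839
  k=3: S(3,0) = 24.1350; S(3,1) = 14.3543; S(3,2) = 8.5372; S(3,3) = 5.0775
  k=4: S(4,0) = 31.2953; S(4,1) = 18.6129; S(4,2) = 11.0700; S(4,3) = 6.5839; S(4,4) = 3.9158
Terminal payoffs V(N, i) = max(K - S_T, 0):
  V(4,0) = 0.000000; V(4,1) = 0.000000; V(4,2) = 1.810000; V(4,3) = 6.296125; V(4,4) = 8.964245
Backward induction: V(k, i) = exp(-r*dt) * [p * V(k+1, i) + (1-p) * V(k+1, i+1)].
  V(3,0) = exp(-r*dt) * [p*0.000000 + (1-p)*0.000000] = 0.000000
  V(3,1) = exp(-r*dt) * [p*0.000000 + (1-p)*1.810000] = 0.997686
  V(3,2) = exp(-r*dt) * [p*1.810000 + (1-p)*6.296125] = 4.272972
  V(3,3) = exp(-r*dt) * [p*6.296125 + (1-p)*8.964245] = 7.732671
  V(2,0) = exp(-r*dt) * [p*0.000000 + (1-p)*0.997686] = 0.549932
  V(2,1) = exp(-r*dt) * [p*0.997686 + (1-p)*4.272972] = 2.797639
  V(2,2) = exp(-r*dt) * [p*4.272972 + (1-p)*7.732671] = 6.156814
  V(1,0) = exp(-r*dt) * [p*0.549932 + (1-p)*2.797639] = 1.785904
  V(1,1) = exp(-r*dt) * [p*2.797639 + (1-p)*6.156814] = 4.634071
  V(0,0) = exp(-r*dt) * [p*1.785904 + (1-p)*4.634071] = 3.346151


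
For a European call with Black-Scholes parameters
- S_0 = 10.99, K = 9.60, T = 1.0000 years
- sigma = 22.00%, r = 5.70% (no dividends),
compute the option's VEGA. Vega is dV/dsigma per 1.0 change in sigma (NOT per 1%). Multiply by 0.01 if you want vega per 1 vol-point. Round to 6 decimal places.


Answer: Vega = 2.702496

Derivation:
d1 = 0.9837394088; d2 = 0.7637394088
phi(d1) = 0.2459049634; exp(-qT) = 1.0000000000; exp(-rT) = 0.9445940694
Vega = S * exp(-qT) * phi(d1) * sqrt(T) = 10.9900 * 1.0000000000 * 0.2459049634 * 1.0000000000 = 2.702496


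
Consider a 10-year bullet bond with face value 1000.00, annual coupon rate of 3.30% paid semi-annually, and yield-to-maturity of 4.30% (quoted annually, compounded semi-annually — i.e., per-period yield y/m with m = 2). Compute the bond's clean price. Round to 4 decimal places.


Answer: Price = 919.4141

Derivation:
Coupon per period c = face * coupon_rate / m = 16.500000
Periods per year m = 2; per-period yield y/m = 0.021500
Number of cashflows N = 20
Cashflows (t years, CF_t, discount factor 1/(1+y/m)^(m*t), PV):
  t = 0.5000: CF_t = 16.500000, DF = 0.978953, PV = 16.152717
  t = 1.0000: CF_t = 16.500000, DF = 0.958348, PV = 15.812743
  t = 1.5000: CF_t = 16.500000, DF = 0.938177, PV = 15.479924
  t = 2.0000: CF_t = 16.500000, DF = 0.918431, PV = 15.154111
  t = 2.5000: CF_t = 16.500000, DF = 0.899100, PV = 14.835155
  t = 3.0000: CF_t = 16.500000, DF = 0.880177, PV = 14.522912
  t = 3.5000: CF_t = 16.500000, DF = 0.861651, PV = 14.217242
  t = 4.0000: CF_t = 16.500000, DF = 0.843515, PV = 13.918005
  t = 4.5000: CF_t = 16.500000, DF = 0.825762, PV = 13.625066
  t = 5.0000: CF_t = 16.500000, DF = 0.808381, PV = 13.338292
  t = 5.5000: CF_t = 16.500000, DF = 0.791367, PV = 13.057555
  t = 6.0000: CF_t = 16.500000, DF = 0.774711, PV = 12.782726
  t = 6.5000: CF_t = 16.500000, DF = 0.758405, PV = 12.513682
  t = 7.0000: CF_t = 16.500000, DF = 0.742442, PV = 12.250301
  t = 7.5000: CF_t = 16.500000, DF = 0.726816, PV = 11.992463
  t = 8.0000: CF_t = 16.500000, DF = 0.711518, PV = 11.740052
  t = 8.5000: CF_t = 16.500000, DF = 0.696543, PV = 11.492953
  t = 9.0000: CF_t = 16.500000, DF = 0.681882, PV = 11.251055
  t = 9.5000: CF_t = 16.500000, DF = 0.667530, PV = 11.014249
  t = 10.0000: CF_t = 1016.500000, DF = 0.653480, PV = 664.262849
Price P = sum_t PV_t = 919.414052


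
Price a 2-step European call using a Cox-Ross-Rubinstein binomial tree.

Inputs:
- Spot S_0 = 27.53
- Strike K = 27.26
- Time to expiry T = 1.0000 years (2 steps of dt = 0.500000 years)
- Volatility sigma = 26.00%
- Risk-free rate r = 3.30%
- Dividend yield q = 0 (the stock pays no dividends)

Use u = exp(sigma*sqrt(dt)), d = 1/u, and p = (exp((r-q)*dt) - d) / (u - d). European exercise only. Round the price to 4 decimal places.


dt = T/N = 0.500000
u = exp(sigma*sqrt(dt)) = 1.201833; d = 1/u = 0.832062
p = (exp((r-q)*dt) - d) / (u - d) = 0.499160
Discount per step: exp(-r*dt) = 0.983635
Stock lattice S(k, i) with i counting down-moves:
  k=0: S(0,0) = 27.5300
  k=1: S(1,0) = 33.0865; S(1,1) = 22.9067
  k=2: S(2,0) = 39.7644; S(2,1) = 27.5300; S(2,2) = 19.0598
Terminal payoffs V(N, i) = max(S_T - K, 0):
  V(2,0) = 12.504392; V(2,1) = 0.270000; V(2,2) = 0.000000
Backward induction: V(k, i) = exp(-r*dt) * [p * V(k+1, i) + (1-p) * V(k+1, i+1)].
  V(1,0) = exp(-r*dt) * [p*12.504392 + (1-p)*0.270000] = 6.272558
  V(1,1) = exp(-r*dt) * [p*0.270000 + (1-p)*0.000000] = 0.132568
  V(0,0) = exp(-r*dt) * [p*6.272558 + (1-p)*0.132568] = 3.145078

Answer: Price = V(0,0) = 3.1451


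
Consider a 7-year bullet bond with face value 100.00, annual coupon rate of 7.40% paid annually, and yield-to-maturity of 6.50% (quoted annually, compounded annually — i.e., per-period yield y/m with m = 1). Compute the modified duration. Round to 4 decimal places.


Coupon per period c = face * coupon_rate / m = 7.400000
Periods per year m = 1; per-period yield y/m = 0.065000
Number of cashflows N = 7
Cashflows (t years, CF_t, discount factor 1/(1+y/m)^(m*t), PV):
  t = 1.0000: CF_t = 7.400000, DF = 0.938967, PV = 6.948357
  t = 2.0000: CF_t = 7.400000, DF = 0.881659, PV = 6.524279
  t = 3.0000: CF_t = 7.400000, DF = 0.827849, PV = 6.126083
  t = 4.0000: CF_t = 7.400000, DF = 0.777323, PV = 5.752191
  t = 5.0000: CF_t = 7.400000, DF = 0.729881, PV = 5.401118
  t = 6.0000: CF_t = 7.400000, DF = 0.685334, PV = 5.071472
  t = 7.0000: CF_t = 107.400000, DF = 0.643506, PV = 69.112567
Price P = sum_t PV_t = 104.936068
First compute Macaulay numerator sum_t t * PV_t:
  t * PV_t at t = 1.0000: 6.948357
  t * PV_t at t = 2.0000: 13.048557
  t * PV_t at t = 3.0000: 18.378250
  t * PV_t at t = 4.0000: 23.008763
  t * PV_t at t = 5.0000: 27.005591
  t * PV_t at t = 6.0000: 30.428835
  t * PV_t at t = 7.0000: 483.787972
Macaulay duration D = 602.606326 / 104.936068 = 5.742604
Modified duration = D / (1 + y/m) = 5.742604 / (1 + 0.065000) = 5.392117

Answer: Modified duration = 5.3921


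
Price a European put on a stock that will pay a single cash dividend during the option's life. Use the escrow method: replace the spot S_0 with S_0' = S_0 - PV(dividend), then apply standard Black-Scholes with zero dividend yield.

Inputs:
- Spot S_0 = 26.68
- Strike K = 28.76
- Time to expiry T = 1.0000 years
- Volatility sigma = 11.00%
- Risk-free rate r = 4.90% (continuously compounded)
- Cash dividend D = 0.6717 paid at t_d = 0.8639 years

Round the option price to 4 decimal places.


Answer: Price = 1.9670

Derivation:
PV(D) = D * exp(-r * t_d) = 0.6717 * 0.95855235 = 0.64385961
S_0' = S_0 - PV(D) = 26.6800 - 0.64385961 = 26.03614039
d1 = (ln(S_0'/K) + (r + sigma^2/2)*T) / (sigma*sqrt(T)) = -0.40409041
d2 = d1 - sigma*sqrt(T) = -0.51409041
exp(-rT) = 0.95218113
N(-d1) = 0.65692688; N(-d2) = 0.69640561
P = K * exp(-rT) * N(-d2) - S_0' * N(-d1) = 28.7600 * 0.95218113 * 0.69640561 - 26.03614039 * 0.65692688 = 1.9670


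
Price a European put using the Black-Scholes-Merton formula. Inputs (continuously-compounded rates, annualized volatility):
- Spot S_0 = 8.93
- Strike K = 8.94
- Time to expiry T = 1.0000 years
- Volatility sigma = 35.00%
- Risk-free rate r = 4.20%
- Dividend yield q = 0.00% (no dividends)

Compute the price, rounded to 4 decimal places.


d1 = (ln(S/K) + (r - q + 0.5*sigma^2) * T) / (sigma * sqrt(T)) = 0.29180230
d2 = d1 - sigma * sqrt(T) = -0.05819770
exp(-rT) = 0.95886978; exp(-qT) = 1.00000000
P = K * exp(-rT) * N(-d2) - S_0 * exp(-qT) * N(-d1)
N(-d1) = 0.38521889; N(-d2) = 0.52320442
P = 8.9400 * 0.95886978 * 0.52320442 - 8.9300 * 1.00000000 * 0.38521889 = 1.0451

Answer: Price = 1.0451


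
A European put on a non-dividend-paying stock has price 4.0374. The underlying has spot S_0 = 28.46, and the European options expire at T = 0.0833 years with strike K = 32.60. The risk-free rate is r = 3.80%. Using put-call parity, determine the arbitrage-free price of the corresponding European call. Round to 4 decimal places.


Answer: Call price = 0.0004

Derivation:
Put-call parity: C - P = S_0 * exp(-qT) - K * exp(-rT).
S_0 * exp(-qT) = 28.4600 * 1.00000000 = 28.46000000
K * exp(-rT) = 32.6000 * 0.99683960 = 32.49697111
C = P + S*exp(-qT) - K*exp(-rT)
C = 4.0374 + 28.46000000 - 32.49697111 = 0.0004


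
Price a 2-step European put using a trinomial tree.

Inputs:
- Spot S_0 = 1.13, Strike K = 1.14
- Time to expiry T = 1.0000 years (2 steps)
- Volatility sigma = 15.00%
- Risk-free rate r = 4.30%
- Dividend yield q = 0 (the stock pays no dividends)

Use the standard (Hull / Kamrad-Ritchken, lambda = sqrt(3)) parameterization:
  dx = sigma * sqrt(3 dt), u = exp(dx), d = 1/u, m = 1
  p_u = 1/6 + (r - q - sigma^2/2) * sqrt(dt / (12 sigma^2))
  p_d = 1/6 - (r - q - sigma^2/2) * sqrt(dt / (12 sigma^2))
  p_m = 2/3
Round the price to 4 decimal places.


Answer: Price = V(0,0) = 0.0415

Derivation:
dt = T/N = 0.500000; dx = sigma*sqrt(3*dt) = 0.183712
u = exp(dx) = 1.201669; d = 1/u = 0.832176
p_u = 0.209873, p_m = 0.666667, p_d = 0.123460
Discount per step: exp(-r*dt) = 0.978729
Stock lattice S(k, j) with j the centered position index:
  k=0: S(0,+0) = 1.1300
  k=1: S(1,-1) = 0.9404; S(1,+0) = 1.1300; S(1,+1) = 1.3579
  k=2: S(2,-2) = 0.7825; S(2,-1) = 0.9404; S(2,+0) = 1.1300; S(2,+1) = 1.3579; S(2,+2) = 1.6317
Terminal payoffs V(N, j) = max(K - S_T, 0):
  V(2,-2) = 0.357457; V(2,-1) = 0.199642; V(2,+0) = 0.010000; V(2,+1) = 0.000000; V(2,+2) = 0.000000
Backward induction: V(k, j) = exp(-r*dt) * [p_u * V(k+1, j+1) + p_m * V(k+1, j) + p_d * V(k+1, j-1)]
  V(1,-1) = exp(-r*dt) * [p_u*0.010000 + p_m*0.199642 + p_d*0.357457] = 0.175510
  V(1,+0) = exp(-r*dt) * [p_u*0.000000 + p_m*0.010000 + p_d*0.199642] = 0.030648
  V(1,+1) = exp(-r*dt) * [p_u*0.000000 + p_m*0.000000 + p_d*0.010000] = 0.001208
  V(0,+0) = exp(-r*dt) * [p_u*0.001208 + p_m*0.030648 + p_d*0.175510] = 0.041454


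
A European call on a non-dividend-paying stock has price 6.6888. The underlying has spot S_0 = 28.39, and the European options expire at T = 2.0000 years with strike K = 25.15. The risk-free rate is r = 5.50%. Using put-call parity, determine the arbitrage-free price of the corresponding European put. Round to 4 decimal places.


Answer: Put price = 0.8290

Derivation:
Put-call parity: C - P = S_0 * exp(-qT) - K * exp(-rT).
S_0 * exp(-qT) = 28.3900 * 1.00000000 = 28.39000000
K * exp(-rT) = 25.1500 * 0.89583414 = 22.53022850
P = C - S*exp(-qT) + K*exp(-rT)
P = 6.6888 - 28.39000000 + 22.53022850 = 0.8290


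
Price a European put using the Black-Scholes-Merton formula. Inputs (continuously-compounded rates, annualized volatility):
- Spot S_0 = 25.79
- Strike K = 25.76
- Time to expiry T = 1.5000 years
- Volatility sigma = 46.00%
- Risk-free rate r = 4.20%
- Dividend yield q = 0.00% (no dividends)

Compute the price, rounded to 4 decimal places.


d1 = (ln(S/K) + (r - q + 0.5*sigma^2) * T) / (sigma * sqrt(T)) = 0.39558180
d2 = d1 - sigma * sqrt(T) = -0.16780084
exp(-rT) = 0.93894347; exp(-qT) = 1.00000000
P = K * exp(-rT) * N(-d2) - S_0 * exp(-qT) * N(-d1)
N(-d1) = 0.34620678; N(-d2) = 0.56663002
P = 25.7600 * 0.93894347 * 0.56663002 - 25.7900 * 1.00000000 * 0.34620678 = 4.7765

Answer: Price = 4.7765


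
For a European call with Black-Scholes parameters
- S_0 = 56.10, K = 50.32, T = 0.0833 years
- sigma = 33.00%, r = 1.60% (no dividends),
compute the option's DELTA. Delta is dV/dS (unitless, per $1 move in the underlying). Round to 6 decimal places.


Answer: Delta = 0.885560

Derivation:
d1 = 1.2032463781; d2 = 1.1080026382
phi(d1) = 0.1934300257; exp(-qT) = 1.0000000000; exp(-rT) = 0.9986680878
N(d1) = 0.8855595037
Delta = exp(-qT) * N(d1) = 1.0000000000 * 0.8855595037 = 0.885560


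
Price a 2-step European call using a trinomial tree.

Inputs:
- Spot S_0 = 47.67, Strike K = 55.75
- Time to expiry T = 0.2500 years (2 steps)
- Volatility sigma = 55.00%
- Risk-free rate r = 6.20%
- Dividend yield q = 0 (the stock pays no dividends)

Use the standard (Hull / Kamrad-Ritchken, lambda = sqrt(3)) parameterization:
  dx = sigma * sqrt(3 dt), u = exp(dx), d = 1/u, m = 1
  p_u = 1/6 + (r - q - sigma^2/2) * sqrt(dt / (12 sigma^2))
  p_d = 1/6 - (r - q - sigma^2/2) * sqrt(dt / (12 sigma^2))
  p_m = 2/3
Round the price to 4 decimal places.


dt = T/N = 0.125000; dx = sigma*sqrt(3*dt) = 0.336805
u = exp(dx) = 1.400466; d = 1/u = 0.714048
p_u = 0.150105, p_m = 0.666667, p_d = 0.183229
Discount per step: exp(-r*dt) = 0.992280
Stock lattice S(k, j) with j the centered position index:
  k=0: S(0,+0) = 47.6700
  k=1: S(1,-1) = 34.0387; S(1,+0) = 47.6700; S(1,+1) = 66.7602
  k=2: S(2,-2) = 24.3053; S(2,-1) = 34.0387; S(2,+0) = 47.6700; S(2,+1) = 66.7602; S(2,+2) = 93.4954
Terminal payoffs V(N, j) = max(S_T - K, 0):
  V(2,-2) = 0.000000; V(2,-1) = 0.000000; V(2,+0) = 0.000000; V(2,+1) = 11.010201; V(2,+2) = 37.745373
Backward induction: V(k, j) = exp(-r*dt) * [p_u * V(k+1, j+1) + p_m * V(k+1, j) + p_d * V(k+1, j-1)]
  V(1,-1) = exp(-r*dt) * [p_u*0.000000 + p_m*0.000000 + p_d*0.000000] = 0.000000
  V(1,+0) = exp(-r*dt) * [p_u*11.010201 + p_m*0.000000 + p_d*0.000000] = 1.639925
  V(1,+1) = exp(-r*dt) * [p_u*37.745373 + p_m*11.010201 + p_d*0.000000] = 12.905489
  V(0,+0) = exp(-r*dt) * [p_u*12.905489 + p_m*1.639925 + p_d*0.000000] = 3.007063

Answer: Price = V(0,0) = 3.0071


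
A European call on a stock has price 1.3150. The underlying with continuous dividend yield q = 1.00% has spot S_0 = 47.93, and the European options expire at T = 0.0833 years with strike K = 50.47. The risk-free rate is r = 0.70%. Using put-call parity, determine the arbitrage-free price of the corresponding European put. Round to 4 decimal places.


Put-call parity: C - P = S_0 * exp(-qT) - K * exp(-rT).
S_0 * exp(-qT) = 47.9300 * 0.99916735 = 47.89009093
K * exp(-rT) = 50.4700 * 0.99941707 = 50.44057952
P = C - S*exp(-qT) + K*exp(-rT)
P = 1.3150 - 47.89009093 + 50.44057952 = 3.8655

Answer: Put price = 3.8655


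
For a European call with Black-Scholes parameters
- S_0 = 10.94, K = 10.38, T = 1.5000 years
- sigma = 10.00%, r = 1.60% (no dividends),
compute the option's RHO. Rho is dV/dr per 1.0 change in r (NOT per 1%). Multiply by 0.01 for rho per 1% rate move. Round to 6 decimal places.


d1 = 0.6862238922; d2 = 0.5637494050
phi(d1) = 0.3152497339; exp(-qT) = 1.0000000000; exp(-rT) = 0.9762857098
N(d2) = 0.7135376555
Rho = K*T*exp(-rT)*N(d2) = 10.3800 * 1.5000 * 0.9762857098 * 0.7135376555 = 10.846321

Answer: Rho = 10.846321


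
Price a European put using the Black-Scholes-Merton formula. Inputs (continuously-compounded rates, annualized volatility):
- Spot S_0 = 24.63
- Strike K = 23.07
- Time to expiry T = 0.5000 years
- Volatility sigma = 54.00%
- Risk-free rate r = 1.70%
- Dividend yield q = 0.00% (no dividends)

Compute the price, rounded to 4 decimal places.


Answer: Price = 2.7851

Derivation:
d1 = (ln(S/K) + (r - q + 0.5*sigma^2) * T) / (sigma * sqrt(T)) = 0.38454075
d2 = d1 - sigma * sqrt(T) = 0.00270309
exp(-rT) = 0.99153602; exp(-qT) = 1.00000000
P = K * exp(-rT) * N(-d2) - S_0 * exp(-qT) * N(-d1)
N(-d1) = 0.35028885; N(-d2) = 0.49892163
P = 23.0700 * 0.99153602 * 0.49892163 - 24.6300 * 1.00000000 * 0.35028885 = 2.7851


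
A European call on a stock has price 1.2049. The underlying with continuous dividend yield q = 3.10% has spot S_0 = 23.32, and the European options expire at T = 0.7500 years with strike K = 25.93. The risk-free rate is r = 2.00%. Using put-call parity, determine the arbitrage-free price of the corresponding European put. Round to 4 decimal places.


Answer: Put price = 3.9648

Derivation:
Put-call parity: C - P = S_0 * exp(-qT) - K * exp(-rT).
S_0 * exp(-qT) = 23.3200 * 0.97701820 = 22.78406439
K * exp(-rT) = 25.9300 * 0.98511194 = 25.54395259
P = C - S*exp(-qT) + K*exp(-rT)
P = 1.2049 - 22.78406439 + 25.54395259 = 3.9648


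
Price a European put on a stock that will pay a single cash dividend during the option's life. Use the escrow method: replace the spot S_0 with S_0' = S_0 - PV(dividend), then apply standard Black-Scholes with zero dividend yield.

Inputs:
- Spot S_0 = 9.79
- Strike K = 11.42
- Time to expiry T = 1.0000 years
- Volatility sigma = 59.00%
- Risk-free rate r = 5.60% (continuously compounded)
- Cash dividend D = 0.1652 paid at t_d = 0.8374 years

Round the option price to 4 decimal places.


PV(D) = D * exp(-r * t_d) = 0.1652 * 0.95418815 = 0.15763188
S_0' = S_0 - PV(D) = 9.7900 - 0.15763188 = 9.63236812
d1 = (ln(S_0'/K) + (r + sigma^2/2)*T) / (sigma*sqrt(T)) = 0.10137780
d2 = d1 - sigma*sqrt(T) = -0.48862220
exp(-rT) = 0.94553914
N(-d1) = 0.45962528; N(-d2) = 0.68744540
P = K * exp(-rT) * N(-d2) - S_0' * N(-d1) = 11.4200 * 0.94553914 * 0.68744540 - 9.63236812 * 0.45962528 = 2.9958

Answer: Price = 2.9958


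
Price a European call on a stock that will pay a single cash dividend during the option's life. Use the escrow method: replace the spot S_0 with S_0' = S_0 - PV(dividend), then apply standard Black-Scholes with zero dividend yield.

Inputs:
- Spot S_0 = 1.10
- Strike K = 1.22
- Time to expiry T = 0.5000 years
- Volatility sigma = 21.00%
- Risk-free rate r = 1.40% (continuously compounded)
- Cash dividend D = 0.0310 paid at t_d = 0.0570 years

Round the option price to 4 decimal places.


PV(D) = D * exp(-r * t_d) = 0.0310 * 0.99920232 = 0.03097527
S_0' = S_0 - PV(D) = 1.1000 - 0.03097527 = 1.06902473
d1 = (ln(S_0'/K) + (r + sigma^2/2)*T) / (sigma*sqrt(T)) = -0.76824859
d2 = d1 - sigma*sqrt(T) = -0.91674101
exp(-rT) = 0.99302444
N(d1) = 0.22116976; N(d2) = 0.17963919
C = S_0' * N(d1) - K * exp(-rT) * N(d2) = 1.06902473 * 0.22116976 - 1.2200 * 0.99302444 * 0.17963919 = 0.0188

Answer: Price = 0.0188


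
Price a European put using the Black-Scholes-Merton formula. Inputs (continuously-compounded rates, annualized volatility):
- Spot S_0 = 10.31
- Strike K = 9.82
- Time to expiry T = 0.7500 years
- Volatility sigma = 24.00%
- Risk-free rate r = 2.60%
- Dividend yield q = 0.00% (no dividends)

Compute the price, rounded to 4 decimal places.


Answer: Price = 0.5293

Derivation:
d1 = (ln(S/K) + (r - q + 0.5*sigma^2) * T) / (sigma * sqrt(T)) = 0.43201762
d2 = d1 - sigma * sqrt(T) = 0.22417152
exp(-rT) = 0.98068890; exp(-qT) = 1.00000000
P = K * exp(-rT) * N(-d2) - S_0 * exp(-qT) * N(-d1)
N(-d1) = 0.33286430; N(-d2) = 0.41131192
P = 9.8200 * 0.98068890 * 0.41131192 - 10.3100 * 1.00000000 * 0.33286430 = 0.5293


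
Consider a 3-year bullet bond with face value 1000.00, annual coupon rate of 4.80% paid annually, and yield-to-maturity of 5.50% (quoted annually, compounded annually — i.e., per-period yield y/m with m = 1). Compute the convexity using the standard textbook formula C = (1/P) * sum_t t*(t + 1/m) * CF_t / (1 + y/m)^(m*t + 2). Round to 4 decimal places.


Answer: Convexity = 10.1278

Derivation:
Coupon per period c = face * coupon_rate / m = 48.000000
Periods per year m = 1; per-period yield y/m = 0.055000
Number of cashflows N = 3
Cashflows (t years, CF_t, discount factor 1/(1+y/m)^(m*t), PV):
  t = 1.0000: CF_t = 48.000000, DF = 0.947867, PV = 45.497630
  t = 2.0000: CF_t = 48.000000, DF = 0.898452, PV = 43.125716
  t = 3.0000: CF_t = 1048.000000, DF = 0.851614, PV = 892.491120
Price P = sum_t PV_t = 981.114466
Convexity numerator sum_t t*(t + 1/m) * CF_t / (1+y/m)^(m*t + 2):
  t = 1.0000: term = 81.754912
  t = 2.0000: term = 232.478422
  t = 3.0000: term = 9622.329634
Convexity = (1/P) * sum = 9936.562968 / 981.114466 = 10.127832


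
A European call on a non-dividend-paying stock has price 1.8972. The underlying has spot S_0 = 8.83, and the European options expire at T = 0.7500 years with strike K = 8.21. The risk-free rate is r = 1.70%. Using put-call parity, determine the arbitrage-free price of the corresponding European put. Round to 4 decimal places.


Answer: Put price = 1.1732

Derivation:
Put-call parity: C - P = S_0 * exp(-qT) - K * exp(-rT).
S_0 * exp(-qT) = 8.8300 * 1.00000000 = 8.83000000
K * exp(-rT) = 8.2100 * 0.98733094 = 8.10598699
P = C - S*exp(-qT) + K*exp(-rT)
P = 1.8972 - 8.83000000 + 8.10598699 = 1.1732


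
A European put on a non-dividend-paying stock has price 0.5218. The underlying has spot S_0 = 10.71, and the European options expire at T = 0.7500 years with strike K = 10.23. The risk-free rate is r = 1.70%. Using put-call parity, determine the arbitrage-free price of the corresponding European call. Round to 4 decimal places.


Put-call parity: C - P = S_0 * exp(-qT) - K * exp(-rT).
S_0 * exp(-qT) = 10.7100 * 1.00000000 = 10.71000000
K * exp(-rT) = 10.2300 * 0.98733094 = 10.10039548
C = P + S*exp(-qT) - K*exp(-rT)
C = 0.5218 + 10.71000000 - 10.10039548 = 1.1314

Answer: Call price = 1.1314


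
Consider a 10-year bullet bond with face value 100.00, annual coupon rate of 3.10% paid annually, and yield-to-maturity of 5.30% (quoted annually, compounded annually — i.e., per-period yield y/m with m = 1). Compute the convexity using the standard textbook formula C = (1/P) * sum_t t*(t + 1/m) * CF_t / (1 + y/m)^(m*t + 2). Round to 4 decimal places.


Answer: Convexity = 81.0556

Derivation:
Coupon per period c = face * coupon_rate / m = 3.100000
Periods per year m = 1; per-period yield y/m = 0.053000
Number of cashflows N = 10
Cashflows (t years, CF_t, discount factor 1/(1+y/m)^(m*t), PV):
  t = 1.0000: CF_t = 3.100000, DF = 0.949668, PV = 2.943970
  t = 2.0000: CF_t = 3.100000, DF = 0.901869, PV = 2.795793
  t = 3.0000: CF_t = 3.100000, DF = 0.856475, PV = 2.655074
  t = 4.0000: CF_t = 3.100000, DF = 0.813367, PV = 2.521438
  t = 5.0000: CF_t = 3.100000, DF = 0.772428, PV = 2.394528
  t = 6.0000: CF_t = 3.100000, DF = 0.733550, PV = 2.274005
  t = 7.0000: CF_t = 3.100000, DF = 0.696629, PV = 2.159549
  t = 8.0000: CF_t = 3.100000, DF = 0.661566, PV = 2.050854
  t = 9.0000: CF_t = 3.100000, DF = 0.628268, PV = 1.947630
  t = 10.0000: CF_t = 103.100000, DF = 0.596645, PV = 61.514140
Price P = sum_t PV_t = 83.256978
Convexity numerator sum_t t*(t + 1/m) * CF_t / (1+y/m)^(m*t + 2):
  t = 1.0000: term = 5.310147
  t = 2.0000: term = 15.128625
  t = 3.0000: term = 28.734331
  t = 4.0000: term = 45.480105
  t = 5.0000: term = 64.786475
  t = 6.0000: term = 86.135864
  t = 7.0000: term = 109.067254
  t = 8.0000: term = 133.171251
  t = 9.0000: term = 158.085530
  t = 10.0000: term = 6102.543674
Convexity = (1/P) * sum = 6748.443257 / 83.256978 = 81.055587


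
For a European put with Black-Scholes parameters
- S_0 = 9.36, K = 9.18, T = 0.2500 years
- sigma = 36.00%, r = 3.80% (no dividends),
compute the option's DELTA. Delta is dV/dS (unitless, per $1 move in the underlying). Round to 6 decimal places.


Answer: Delta = -0.401040

Derivation:
d1 = 0.2506560325; d2 = 0.0706560325
phi(d1) = 0.3866046221; exp(-qT) = 1.0000000000; exp(-rT) = 0.9905449824
N(-d1) = 0.4010400283
Delta = -exp(-qT) * N(-d1) = -1.0000000000 * 0.4010400283 = -0.401040


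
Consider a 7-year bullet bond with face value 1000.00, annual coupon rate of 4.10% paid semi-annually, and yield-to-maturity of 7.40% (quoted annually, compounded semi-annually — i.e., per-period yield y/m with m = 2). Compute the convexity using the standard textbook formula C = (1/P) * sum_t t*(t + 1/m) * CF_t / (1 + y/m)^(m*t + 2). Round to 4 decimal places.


Answer: Convexity = 40.1219

Derivation:
Coupon per period c = face * coupon_rate / m = 20.500000
Periods per year m = 2; per-period yield y/m = 0.037000
Number of cashflows N = 14
Cashflows (t years, CF_t, discount factor 1/(1+y/m)^(m*t), PV):
  t = 0.5000: CF_t = 20.500000, DF = 0.964320, PV = 19.768563
  t = 1.0000: CF_t = 20.500000, DF = 0.929913, PV = 19.063224
  t = 1.5000: CF_t = 20.500000, DF = 0.896734, PV = 18.383051
  t = 2.0000: CF_t = 20.500000, DF = 0.864739, PV = 17.727147
  t = 2.5000: CF_t = 20.500000, DF = 0.833885, PV = 17.094645
  t = 3.0000: CF_t = 20.500000, DF = 0.804132, PV = 16.484710
  t = 3.5000: CF_t = 20.500000, DF = 0.775441, PV = 15.896539
  t = 4.0000: CF_t = 20.500000, DF = 0.747773, PV = 15.329352
  t = 4.5000: CF_t = 20.500000, DF = 0.721093, PV = 14.782404
  t = 5.0000: CF_t = 20.500000, DF = 0.695364, PV = 14.254970
  t = 5.5000: CF_t = 20.500000, DF = 0.670554, PV = 13.746355
  t = 6.0000: CF_t = 20.500000, DF = 0.646629, PV = 13.255887
  t = 6.5000: CF_t = 20.500000, DF = 0.623557, PV = 12.782919
  t = 7.0000: CF_t = 1020.500000, DF = 0.601309, PV = 613.635420
Price P = sum_t PV_t = 822.205184
Convexity numerator sum_t t*(t + 1/m) * CF_t / (1+y/m)^(m*t + 2):
  t = 0.5000: term = 9.191525
  t = 1.0000: term = 26.590720
  t = 1.5000: term = 51.283934
  t = 2.0000: term = 82.423552
  t = 2.5000: term = 119.224039
  t = 3.0000: term = 160.958201
  t = 3.5000: term = 206.953649
  t = 4.0000: term = 256.589454
  t = 4.5000: term = 309.292977
  t = 5.0000: term = 364.536885
  t = 5.5000: term = 421.836318
  t = 6.0000: term = 480.746221
  t = 6.5000: term = 540.858814
  t = 7.0000: term = 29957.958183
Convexity = (1/P) * sum = 32988.444473 / 822.205184 = 40.121913


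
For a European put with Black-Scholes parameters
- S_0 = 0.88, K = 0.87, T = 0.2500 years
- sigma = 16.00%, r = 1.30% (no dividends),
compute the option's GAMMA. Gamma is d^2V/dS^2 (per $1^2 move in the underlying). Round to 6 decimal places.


Answer: Gamma = 5.527032

Derivation:
d1 = 0.2234836978; d2 = 0.1434836978
phi(d1) = 0.3891030678; exp(-qT) = 1.0000000000; exp(-rT) = 0.9967552755
Gamma = exp(-qT) * phi(d1) / (S * sigma * sqrt(T)) = 1.0000000000 * 0.3891030678 / (0.8800 * 0.1600 * 0.5000000000) = 5.527032


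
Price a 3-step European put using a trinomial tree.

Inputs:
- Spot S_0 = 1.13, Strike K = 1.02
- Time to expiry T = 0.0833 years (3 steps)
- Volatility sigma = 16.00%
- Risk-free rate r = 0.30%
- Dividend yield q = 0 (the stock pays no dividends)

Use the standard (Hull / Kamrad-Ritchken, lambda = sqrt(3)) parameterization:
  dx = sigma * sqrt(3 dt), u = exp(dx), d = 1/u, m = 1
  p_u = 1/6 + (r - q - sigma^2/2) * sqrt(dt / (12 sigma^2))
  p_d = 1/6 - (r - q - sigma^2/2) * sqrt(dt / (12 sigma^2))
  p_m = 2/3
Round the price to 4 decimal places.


dt = T/N = 0.027767; dx = sigma*sqrt(3*dt) = 0.046179
u = exp(dx) = 1.047262; d = 1/u = 0.954871
p_u = 0.163720, p_m = 0.666667, p_d = 0.169613
Discount per step: exp(-r*dt) = 0.999917
Stock lattice S(k, j) with j the centered position index:
  k=0: S(0,+0) = 1.1300
  k=1: S(1,-1) = 1.0790; S(1,+0) = 1.1300; S(1,+1) = 1.1834
  k=2: S(2,-2) = 1.0303; S(2,-1) = 1.0790; S(2,+0) = 1.1300; S(2,+1) = 1.1834; S(2,+2) = 1.2393
  k=3: S(3,-3) = 0.9838; S(3,-2) = 1.0303; S(3,-1) = 1.0790; S(3,+0) = 1.1300; S(3,+1) = 1.1834; S(3,+2) = 1.2393; S(3,+3) = 1.2979
Terminal payoffs V(N, j) = max(K - S_T, 0):
  V(3,-3) = 0.036186; V(3,-2) = 0.000000; V(3,-1) = 0.000000; V(3,+0) = 0.000000; V(3,+1) = 0.000000; V(3,+2) = 0.000000; V(3,+3) = 0.000000
Backward induction: V(k, j) = exp(-r*dt) * [p_u * V(k+1, j+1) + p_m * V(k+1, j) + p_d * V(k+1, j-1)]
  V(2,-2) = exp(-r*dt) * [p_u*0.000000 + p_m*0.000000 + p_d*0.036186] = 0.006137
  V(2,-1) = exp(-r*dt) * [p_u*0.000000 + p_m*0.000000 + p_d*0.000000] = 0.000000
  V(2,+0) = exp(-r*dt) * [p_u*0.000000 + p_m*0.000000 + p_d*0.000000] = 0.000000
  V(2,+1) = exp(-r*dt) * [p_u*0.000000 + p_m*0.000000 + p_d*0.000000] = 0.000000
  V(2,+2) = exp(-r*dt) * [p_u*0.000000 + p_m*0.000000 + p_d*0.000000] = 0.000000
  V(1,-1) = exp(-r*dt) * [p_u*0.000000 + p_m*0.000000 + p_d*0.006137] = 0.001041
  V(1,+0) = exp(-r*dt) * [p_u*0.000000 + p_m*0.000000 + p_d*0.000000] = 0.000000
  V(1,+1) = exp(-r*dt) * [p_u*0.000000 + p_m*0.000000 + p_d*0.000000] = 0.000000
  V(0,+0) = exp(-r*dt) * [p_u*0.000000 + p_m*0.000000 + p_d*0.001041] = 0.000177

Answer: Price = V(0,0) = 0.0002


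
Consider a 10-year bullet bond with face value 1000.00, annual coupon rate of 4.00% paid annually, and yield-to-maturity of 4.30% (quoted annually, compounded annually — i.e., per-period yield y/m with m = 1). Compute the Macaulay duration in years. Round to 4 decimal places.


Answer: Macaulay duration = 8.4129 years

Derivation:
Coupon per period c = face * coupon_rate / m = 40.000000
Periods per year m = 1; per-period yield y/m = 0.043000
Number of cashflows N = 10
Cashflows (t years, CF_t, discount factor 1/(1+y/m)^(m*t), PV):
  t = 1.0000: CF_t = 40.000000, DF = 0.958773, PV = 38.350911
  t = 2.0000: CF_t = 40.000000, DF = 0.919245, PV = 36.769809
  t = 3.0000: CF_t = 40.000000, DF = 0.881347, PV = 35.253892
  t = 4.0000: CF_t = 40.000000, DF = 0.845012, PV = 33.800471
  t = 5.0000: CF_t = 40.000000, DF = 0.810174, PV = 32.406972
  t = 6.0000: CF_t = 40.000000, DF = 0.776773, PV = 31.070922
  t = 7.0000: CF_t = 40.000000, DF = 0.744749, PV = 29.789954
  t = 8.0000: CF_t = 40.000000, DF = 0.714045, PV = 28.561797
  t = 9.0000: CF_t = 40.000000, DF = 0.684607, PV = 27.384273
  t = 10.0000: CF_t = 1040.000000, DF = 0.656382, PV = 682.637677
Price P = sum_t PV_t = 976.026678
Macaulay numerator sum_t t * PV_t:
  t * PV_t at t = 1.0000: 38.350911
  t * PV_t at t = 2.0000: 73.539618
  t * PV_t at t = 3.0000: 105.761675
  t * PV_t at t = 4.0000: 135.201886
  t * PV_t at t = 5.0000: 162.034858
  t * PV_t at t = 6.0000: 186.425532
  t * PV_t at t = 7.0000: 208.529678
  t * PV_t at t = 8.0000: 228.494374
  t * PV_t at t = 9.0000: 246.458457
  t * PV_t at t = 10.0000: 6826.376775
Macaulay duration D = (sum_t t * PV_t) / P = 8211.173763 / 976.026678 = 8.412858


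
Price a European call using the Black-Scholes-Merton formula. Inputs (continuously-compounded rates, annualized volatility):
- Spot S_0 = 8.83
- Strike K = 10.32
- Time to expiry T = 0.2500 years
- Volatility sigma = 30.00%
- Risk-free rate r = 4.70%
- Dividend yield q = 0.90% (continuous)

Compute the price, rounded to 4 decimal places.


Answer: Price = 0.1237

Derivation:
d1 = (ln(S/K) + (r - q + 0.5*sigma^2) * T) / (sigma * sqrt(T)) = -0.90119164
d2 = d1 - sigma * sqrt(T) = -1.05119164
exp(-rT) = 0.98831876; exp(-qT) = 0.99775253
C = S_0 * exp(-qT) * N(d1) - K * exp(-rT) * N(d2)
N(d1) = 0.18374322; N(d2) = 0.14658529
C = 8.8300 * 0.99775253 * 0.18374322 - 10.3200 * 0.98831876 * 0.14658529 = 0.1237


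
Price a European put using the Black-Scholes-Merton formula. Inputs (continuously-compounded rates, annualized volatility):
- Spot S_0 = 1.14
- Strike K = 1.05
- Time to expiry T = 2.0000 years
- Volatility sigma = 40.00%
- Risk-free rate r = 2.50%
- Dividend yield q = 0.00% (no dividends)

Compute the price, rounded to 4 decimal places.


d1 = (ln(S/K) + (r - q + 0.5*sigma^2) * T) / (sigma * sqrt(T)) = 0.51660885
d2 = d1 - sigma * sqrt(T) = -0.04907657
exp(-rT) = 0.95122942; exp(-qT) = 1.00000000
P = K * exp(-rT) * N(-d2) - S_0 * exp(-qT) * N(-d1)
N(-d1) = 0.30271462; N(-d2) = 0.51957086
P = 1.0500 * 0.95122942 * 0.51957086 - 1.1400 * 1.00000000 * 0.30271462 = 0.1738

Answer: Price = 0.1738


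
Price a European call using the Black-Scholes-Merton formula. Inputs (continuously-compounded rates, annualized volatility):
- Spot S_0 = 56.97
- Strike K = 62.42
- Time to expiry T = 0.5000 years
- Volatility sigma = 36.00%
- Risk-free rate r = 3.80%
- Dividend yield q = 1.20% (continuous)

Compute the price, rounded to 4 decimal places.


Answer: Price = 3.9401

Derivation:
d1 = (ln(S/K) + (r - q + 0.5*sigma^2) * T) / (sigma * sqrt(T)) = -0.18055156
d2 = d1 - sigma * sqrt(T) = -0.43511000
exp(-rT) = 0.98117936; exp(-qT) = 0.99401796
C = S_0 * exp(-qT) * N(d1) - K * exp(-rT) * N(d2)
N(d1) = 0.42835979; N(d2) = 0.33174129
C = 56.9700 * 0.99401796 * 0.42835979 - 62.4200 * 0.98117936 * 0.33174129 = 3.9401


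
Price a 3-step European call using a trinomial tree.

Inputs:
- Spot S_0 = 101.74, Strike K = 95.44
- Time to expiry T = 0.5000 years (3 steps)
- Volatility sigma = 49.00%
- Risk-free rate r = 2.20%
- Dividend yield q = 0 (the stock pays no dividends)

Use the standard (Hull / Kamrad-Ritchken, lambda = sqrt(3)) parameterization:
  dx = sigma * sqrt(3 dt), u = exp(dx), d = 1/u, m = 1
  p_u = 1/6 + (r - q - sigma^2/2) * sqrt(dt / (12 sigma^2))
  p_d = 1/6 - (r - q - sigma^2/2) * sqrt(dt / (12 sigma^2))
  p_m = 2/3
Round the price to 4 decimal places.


dt = T/N = 0.166667; dx = sigma*sqrt(3*dt) = 0.346482
u = exp(dx) = 1.414084; d = 1/u = 0.707171
p_u = 0.143084, p_m = 0.666667, p_d = 0.190249
Discount per step: exp(-r*dt) = 0.996340
Stock lattice S(k, j) with j the centered position index:
  k=0: S(0,+0) = 101.7400
  k=1: S(1,-1) = 71.9476; S(1,+0) = 101.7400; S(1,+1) = 143.8690
  k=2: S(2,-2) = 50.8793; S(2,-1) = 71.9476; S(2,+0) = 101.7400; S(2,+1) = 143.8690; S(2,+2) = 203.4429
  k=3: S(3,-3) = 35.9804; S(3,-2) = 50.8793; S(3,-1) = 71.9476; S(3,+0) = 101.7400; S(3,+1) = 143.8690; S(3,+2) = 203.4429; S(3,+3) = 287.6854
Terminal payoffs V(N, j) = max(S_T - K, 0):
  V(3,-3) = 0.000000; V(3,-2) = 0.000000; V(3,-1) = 0.000000; V(3,+0) = 6.300000; V(3,+1) = 48.428957; V(3,+2) = 108.002861; V(3,+3) = 192.245396
Backward induction: V(k, j) = exp(-r*dt) * [p_u * V(k+1, j+1) + p_m * V(k+1, j) + p_d * V(k+1, j-1)]
  V(2,-2) = exp(-r*dt) * [p_u*0.000000 + p_m*0.000000 + p_d*0.000000] = 0.000000
  V(2,-1) = exp(-r*dt) * [p_u*6.300000 + p_m*0.000000 + p_d*0.000000] = 0.898133
  V(2,+0) = exp(-r*dt) * [p_u*48.428957 + p_m*6.300000 + p_d*0.000000] = 11.088696
  V(2,+1) = exp(-r*dt) * [p_u*108.002861 + p_m*48.428957 + p_d*6.300000] = 48.758955
  V(2,+2) = exp(-r*dt) * [p_u*192.245396 + p_m*108.002861 + p_d*48.428957] = 108.324864
  V(1,-1) = exp(-r*dt) * [p_u*11.088696 + p_m*0.898133 + p_d*0.000000] = 2.177376
  V(1,+0) = exp(-r*dt) * [p_u*48.758955 + p_m*11.088696 + p_d*0.898133] = 14.486763
  V(1,+1) = exp(-r*dt) * [p_u*108.324864 + p_m*48.758955 + p_d*11.088696] = 49.931763
  V(0,+0) = exp(-r*dt) * [p_u*49.931763 + p_m*14.486763 + p_d*2.177376] = 17.153531

Answer: Price = V(0,0) = 17.1535


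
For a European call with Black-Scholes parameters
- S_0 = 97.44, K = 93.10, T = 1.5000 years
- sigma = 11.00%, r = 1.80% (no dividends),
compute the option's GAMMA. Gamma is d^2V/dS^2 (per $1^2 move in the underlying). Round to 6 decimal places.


Answer: Gamma = 0.025293

Derivation:
d1 = 0.6059712486; d2 = 0.4712493127
phi(d1) = 0.3320269594; exp(-qT) = 1.0000000000; exp(-rT) = 0.9733612415
Gamma = exp(-qT) * phi(d1) / (S * sigma * sqrt(T)) = 1.0000000000 * 0.3320269594 / (97.4400 * 0.1100 * 1.2247448714) = 0.025293


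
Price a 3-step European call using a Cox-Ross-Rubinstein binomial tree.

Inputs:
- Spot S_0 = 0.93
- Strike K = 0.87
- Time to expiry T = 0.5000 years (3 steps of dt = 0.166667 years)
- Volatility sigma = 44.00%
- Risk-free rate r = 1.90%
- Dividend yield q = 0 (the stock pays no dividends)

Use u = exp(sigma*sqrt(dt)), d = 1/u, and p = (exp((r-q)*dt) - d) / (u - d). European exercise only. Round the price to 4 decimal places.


dt = T/N = 0.166667
u = exp(sigma*sqrt(dt)) = 1.196774; d = 1/u = 0.835580
p = (exp((r-q)*dt) - d) / (u - d) = 0.463994
Discount per step: exp(-r*dt) = 0.996838
Stock lattice S(k, i) with i counting down-moves:
  k=0: S(0,0) = 0.9300
  k=1: S(1,0) = 1.1130; S(1,1) = 0.7771
  k=2: S(2,0) = 1.3320; S(2,1) = 0.9300; S(2,2) = 0.6493
  k=3: S(3,0) = 1.5941; S(3,1) = 1.1130; S(3,2) = 0.7771; S(3,3) = 0.5426
Terminal payoffs V(N, i) = max(S_T - K, 0):
  V(3,0) = 0.724112; V(3,1) = 0.242999; V(3,2) = 0.000000; V(3,3) = 0.000000
Backward induction: V(k, i) = exp(-r*dt) * [p * V(k+1, i) + (1-p) * V(k+1, i+1)].
  V(2,0) = exp(-r*dt) * [p*0.724112 + (1-p)*0.242999] = 0.464759
  V(2,1) = exp(-r*dt) * [p*0.242999 + (1-p)*0.000000] = 0.112394
  V(2,2) = exp(-r*dt) * [p*0.000000 + (1-p)*0.000000] = 0.000000
  V(1,0) = exp(-r*dt) * [p*0.464759 + (1-p)*0.112394] = 0.275017
  V(1,1) = exp(-r*dt) * [p*0.112394 + (1-p)*0.000000] = 0.051985
  V(0,0) = exp(-r*dt) * [p*0.275017 + (1-p)*0.051985] = 0.154979

Answer: Price = V(0,0) = 0.1550
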